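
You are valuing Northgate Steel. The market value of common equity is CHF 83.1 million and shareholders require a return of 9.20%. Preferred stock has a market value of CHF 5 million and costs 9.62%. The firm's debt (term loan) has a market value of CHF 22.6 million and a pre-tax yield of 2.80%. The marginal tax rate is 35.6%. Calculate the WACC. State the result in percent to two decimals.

7.71%

Total capital V = 83.1 + 5 + 22.6 = 110.7.
Equity: weight = 83.1/110.7 = 0.7507; cost = 9.2%.
Preferred: weight = 5/110.7 = 0.0452; cost = 9.62%.
Term loan: weight = 22.6/110.7 = 0.2042; after-tax cost = 2.8% × (1 − 35.6%) = 1.8032%.
WACC = 0.7507 × 9.2000% + 0.0452 × 9.6200% + 0.2042 × 1.8032% = 7.7089%.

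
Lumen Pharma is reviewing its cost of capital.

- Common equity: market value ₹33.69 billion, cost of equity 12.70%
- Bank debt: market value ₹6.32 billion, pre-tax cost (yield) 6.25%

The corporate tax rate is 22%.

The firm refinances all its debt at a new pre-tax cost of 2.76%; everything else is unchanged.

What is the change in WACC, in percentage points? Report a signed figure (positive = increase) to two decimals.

-0.43 pp

Current WACC:
Total capital V = 33.69 + 6.32 = 40.01.
Equity: weight = 33.69/40.01 = 0.8420; cost = 12.7%.
Bank debt: weight = 6.32/40.01 = 0.1580; after-tax cost = 6.25% × (1 − 22%) = 4.8750%.
WACC = 0.8420 × 12.7000% + 0.1580 × 4.8750% = 11.4640%.
After the change:
Total capital V = 33.69 + 6.32 = 40.01.
Equity: weight = 33.69/40.01 = 0.8420; cost = 12.7%.
Bank debt: weight = 6.32/40.01 = 0.1580; after-tax cost = 2.76% × (1 − 22%) = 2.1528%.
WACC = 0.8420 × 12.7000% + 0.1580 × 2.1528% = 11.0340%.
Change in WACC = 11.0340% − 11.4640% = -0.4300 pp.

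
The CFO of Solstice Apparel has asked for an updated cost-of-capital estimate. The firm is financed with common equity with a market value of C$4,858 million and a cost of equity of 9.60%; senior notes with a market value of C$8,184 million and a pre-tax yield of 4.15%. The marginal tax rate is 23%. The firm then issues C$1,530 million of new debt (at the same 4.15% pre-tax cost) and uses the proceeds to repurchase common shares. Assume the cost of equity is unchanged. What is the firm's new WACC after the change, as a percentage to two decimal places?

4.83%

After the change:
Total capital V = 3328 + 9714 = 13042.
Equity: weight = 3328/13042 = 0.2552; cost = 9.6%.
Senior notes: weight = 9714/13042 = 0.7448; after-tax cost = 4.15% × (1 − 23%) = 3.1955%.
WACC = 0.2552 × 9.6000% + 0.7448 × 3.1955% = 4.8298%.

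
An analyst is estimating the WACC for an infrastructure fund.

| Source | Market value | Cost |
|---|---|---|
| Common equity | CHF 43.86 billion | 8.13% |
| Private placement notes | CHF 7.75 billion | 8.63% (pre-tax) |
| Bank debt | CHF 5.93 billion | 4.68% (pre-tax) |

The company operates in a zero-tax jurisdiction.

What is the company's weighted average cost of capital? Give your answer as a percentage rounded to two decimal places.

Total capital V = 43.86 + 7.75 + 5.93 = 57.54.
Equity: weight = 43.86/57.54 = 0.7623; cost = 8.13%.
Private placement notes: weight = 7.75/57.54 = 0.1347; after-tax cost = 8.63% × (1 − 0%) = 8.6300%.
Bank debt: weight = 5.93/57.54 = 0.1031; after-tax cost = 4.68% × (1 − 0%) = 4.6800%.
WACC = 0.7623 × 8.1300% + 0.1347 × 8.6300% + 0.1031 × 4.6800% = 7.8418%.

7.84%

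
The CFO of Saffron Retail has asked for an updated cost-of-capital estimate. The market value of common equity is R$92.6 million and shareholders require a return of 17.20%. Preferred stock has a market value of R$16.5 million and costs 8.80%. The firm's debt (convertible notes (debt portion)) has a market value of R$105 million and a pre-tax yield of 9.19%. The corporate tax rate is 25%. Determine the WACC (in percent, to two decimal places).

Total capital V = 92.6 + 16.5 + 105 = 214.1.
Equity: weight = 92.6/214.1 = 0.4325; cost = 17.2%.
Preferred: weight = 16.5/214.1 = 0.0771; cost = 8.8%.
Convertible notes (debt portion): weight = 105/214.1 = 0.4904; after-tax cost = 9.19% × (1 − 25%) = 6.8925%.
WACC = 0.4325 × 17.2000% + 0.0771 × 8.8000% + 0.4904 × 6.8925% = 11.4976%.

11.50%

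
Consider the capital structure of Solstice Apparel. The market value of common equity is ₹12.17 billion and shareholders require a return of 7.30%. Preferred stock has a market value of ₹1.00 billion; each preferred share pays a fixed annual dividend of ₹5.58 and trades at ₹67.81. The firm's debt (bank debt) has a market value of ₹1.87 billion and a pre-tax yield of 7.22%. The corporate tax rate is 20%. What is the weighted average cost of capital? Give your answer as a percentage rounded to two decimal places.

Cost of preferred: Rp = 5.58 / 67.81 = 8.2289%.
Total capital V = 12.17 + 1 + 1.87 = 15.04.
Equity: weight = 12.17/15.04 = 0.8092; cost = 7.3%.
Preferred: weight = 1/15.04 = 0.0665; cost = 8.2289%.
Bank debt: weight = 1.87/15.04 = 0.1243; after-tax cost = 7.22% × (1 − 20%) = 5.7760%.
WACC = 0.8092 × 7.3000% + 0.0665 × 8.2289% + 0.1243 × 5.7760% = 7.1723%.

7.17%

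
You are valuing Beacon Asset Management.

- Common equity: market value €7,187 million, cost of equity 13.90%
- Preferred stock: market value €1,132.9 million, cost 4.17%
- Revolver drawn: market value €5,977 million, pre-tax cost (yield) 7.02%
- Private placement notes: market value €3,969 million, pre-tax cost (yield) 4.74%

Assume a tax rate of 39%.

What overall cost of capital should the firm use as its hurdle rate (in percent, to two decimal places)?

7.76%

Total capital V = 7187 + 1132.9 + 5977 + 3969 = 18265.9.
Equity: weight = 7187/18265.9 = 0.3935; cost = 13.9%.
Preferred: weight = 1132.9/18265.9 = 0.0620; cost = 4.17%.
Revolver drawn: weight = 5977/18265.9 = 0.3272; after-tax cost = 7.02% × (1 − 39%) = 4.2822%.
Private placement notes: weight = 3969/18265.9 = 0.2173; after-tax cost = 4.74% × (1 − 39%) = 2.8914%.
WACC = 0.3935 × 13.9000% + 0.0620 × 4.1700% + 0.3272 × 4.2822% + 0.2173 × 2.8914% = 7.7573%.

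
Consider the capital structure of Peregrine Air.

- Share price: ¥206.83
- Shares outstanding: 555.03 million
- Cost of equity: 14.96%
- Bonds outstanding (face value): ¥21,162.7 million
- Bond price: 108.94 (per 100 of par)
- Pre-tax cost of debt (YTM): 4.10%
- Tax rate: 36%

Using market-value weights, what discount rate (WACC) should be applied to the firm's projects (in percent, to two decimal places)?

12.90%

Market value of equity E = 206.83 × 555.03m = 114796.8549m. Market value of debt D = 21162.7m × 108.94/100 = 23054.64538m.
Total capital V = 114796.8549 + 23054.64538 = 137851.50028.
Equity: weight = 114796.8549/137851.50028 = 0.8328; cost = 14.96%.
Bonds outstanding: weight = 23054.64538/137851.50028 = 0.1672; after-tax cost = 4.1% × (1 − 36%) = 2.6240%.
WACC = 0.8328 × 14.9600% + 0.1672 × 2.6240% = 12.8969%.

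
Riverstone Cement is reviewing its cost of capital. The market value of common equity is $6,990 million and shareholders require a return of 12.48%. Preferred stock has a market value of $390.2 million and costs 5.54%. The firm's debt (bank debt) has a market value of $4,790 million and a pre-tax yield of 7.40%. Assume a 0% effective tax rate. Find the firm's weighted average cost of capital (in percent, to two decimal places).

Total capital V = 6990 + 390.2 + 4790 = 12170.2.
Equity: weight = 6990/12170.2 = 0.5744; cost = 12.48%.
Preferred: weight = 390.2/12170.2 = 0.0321; cost = 5.54%.
Bank debt: weight = 4790/12170.2 = 0.3936; after-tax cost = 7.4% × (1 − 0%) = 7.4000%.
WACC = 0.5744 × 12.4800% + 0.0321 × 5.5400% + 0.3936 × 7.4000% = 10.2581%.

10.26%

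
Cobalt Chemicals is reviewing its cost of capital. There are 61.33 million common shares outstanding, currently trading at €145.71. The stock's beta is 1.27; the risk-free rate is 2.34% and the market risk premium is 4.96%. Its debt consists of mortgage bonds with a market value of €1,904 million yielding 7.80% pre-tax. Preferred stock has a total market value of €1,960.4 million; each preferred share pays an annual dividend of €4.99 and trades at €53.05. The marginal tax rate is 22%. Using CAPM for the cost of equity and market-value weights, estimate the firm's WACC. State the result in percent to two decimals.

Cost of equity via CAPM: Re = 2.34% + 1.27 × 4.96% = 8.6392%.
Cost of preferred: Rp = 4.99 / 53.05 = 9.4062%.
Market value of equity E = 145.71 × 61.33m = 8936.3943m.
Total capital V = 8936.3943 + 1960.4 + 1904 = 12800.7943.
Equity: weight = 8936.3943/12800.7943 = 0.6981; cost = 8.6392%.
Preferred: weight = 1960.4/12800.7943 = 0.1531; cost = 9.4062%.
Mortgage bonds: weight = 1904/12800.7943 = 0.1487; after-tax cost = 7.8% × (1 − 22%) = 6.0840%.
WACC = 0.6981 × 8.6392% + 0.1531 × 9.4062% + 0.1487 × 6.0840% = 8.3766%.

8.38%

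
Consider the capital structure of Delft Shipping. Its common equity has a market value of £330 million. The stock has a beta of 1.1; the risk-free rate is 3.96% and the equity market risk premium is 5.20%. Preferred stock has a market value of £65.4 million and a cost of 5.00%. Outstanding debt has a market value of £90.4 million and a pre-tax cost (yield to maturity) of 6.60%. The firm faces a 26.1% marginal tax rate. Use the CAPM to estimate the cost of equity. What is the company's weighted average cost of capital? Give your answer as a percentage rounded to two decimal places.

Cost of equity via CAPM: Re = 3.96% + 1.1 × 5.2% = 9.6800%.
Total capital V = 330 + 65.4 + 90.4 = 485.8.
Equity: weight = 330/485.8 = 0.6793; cost = 9.68%.
Preferred: weight = 65.4/485.8 = 0.1346; cost = 5%.
Debt: weight = 90.4/485.8 = 0.1861; after-tax cost = 6.6% × (1 − 26.1%) = 4.8774%.
WACC = 0.6793 × 9.6800% + 0.1346 × 5.0000% + 0.1861 × 4.8774% = 8.1563%.

8.16%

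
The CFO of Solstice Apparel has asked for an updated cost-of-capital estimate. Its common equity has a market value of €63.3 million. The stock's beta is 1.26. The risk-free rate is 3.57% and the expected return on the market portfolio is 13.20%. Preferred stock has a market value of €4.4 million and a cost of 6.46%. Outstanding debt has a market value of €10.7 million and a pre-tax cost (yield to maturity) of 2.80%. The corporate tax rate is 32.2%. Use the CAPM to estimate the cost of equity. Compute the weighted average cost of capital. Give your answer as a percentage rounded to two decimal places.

13.30%

Market risk premium = 13.2% − 3.57% = 9.63%.
Cost of equity via CAPM: Re = 3.57% + 1.26 × 9.63% = 15.7038%.
Total capital V = 63.3 + 4.4 + 10.7 = 78.4.
Equity: weight = 63.3/78.4 = 0.8074; cost = 15.7038%.
Preferred: weight = 4.4/78.4 = 0.0561; cost = 6.46%.
Debt: weight = 10.7/78.4 = 0.1365; after-tax cost = 2.8% × (1 − 32.2%) = 1.8984%.
WACC = 0.8074 × 15.7038% + 0.0561 × 6.4600% + 0.1365 × 1.8984% = 13.3009%.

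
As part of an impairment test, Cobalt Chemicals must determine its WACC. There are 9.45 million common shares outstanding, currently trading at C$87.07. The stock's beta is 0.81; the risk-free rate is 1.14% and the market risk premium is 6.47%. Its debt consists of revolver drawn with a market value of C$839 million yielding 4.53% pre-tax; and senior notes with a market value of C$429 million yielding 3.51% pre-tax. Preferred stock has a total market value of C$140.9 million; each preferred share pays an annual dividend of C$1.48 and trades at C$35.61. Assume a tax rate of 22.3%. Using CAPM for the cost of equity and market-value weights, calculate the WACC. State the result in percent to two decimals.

Cost of equity via CAPM: Re = 1.14% + 0.81 × 6.47% = 6.3807%.
Cost of preferred: Rp = 1.48 / 35.61 = 4.1561%.
Market value of equity E = 87.07 × 9.45m = 822.8115m.
Total capital V = 822.8115 + 140.9 + 839 + 429 = 2231.7115.
Equity: weight = 822.8115/2231.7115 = 0.3687; cost = 6.3807%.
Preferred: weight = 140.9/2231.7115 = 0.0631; cost = 4.1561%.
Revolver drawn: weight = 839/2231.7115 = 0.3759; after-tax cost = 4.53% × (1 − 22.3%) = 3.5198%.
Senior notes: weight = 429/2231.7115 = 0.1922; after-tax cost = 3.51% × (1 − 22.3%) = 2.7273%.
WACC = 0.3687 × 6.3807% + 0.0631 × 4.1561% + 0.3759 × 3.5198% + 0.1922 × 2.7273% = 4.4624%.

4.46%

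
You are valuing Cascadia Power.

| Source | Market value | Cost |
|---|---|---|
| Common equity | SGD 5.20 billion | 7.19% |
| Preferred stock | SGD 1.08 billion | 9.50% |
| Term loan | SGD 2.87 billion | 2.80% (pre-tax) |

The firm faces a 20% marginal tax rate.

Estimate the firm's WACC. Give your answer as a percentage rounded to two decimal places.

5.91%

Total capital V = 5.2 + 1.08 + 2.87 = 9.15.
Equity: weight = 5.2/9.15 = 0.5683; cost = 7.19%.
Preferred: weight = 1.08/9.15 = 0.1180; cost = 9.5%.
Term loan: weight = 2.87/9.15 = 0.3137; after-tax cost = 2.8% × (1 − 20%) = 2.2400%.
WACC = 0.5683 × 7.1900% + 0.1180 × 9.5000% + 0.3137 × 2.2400% = 5.9100%.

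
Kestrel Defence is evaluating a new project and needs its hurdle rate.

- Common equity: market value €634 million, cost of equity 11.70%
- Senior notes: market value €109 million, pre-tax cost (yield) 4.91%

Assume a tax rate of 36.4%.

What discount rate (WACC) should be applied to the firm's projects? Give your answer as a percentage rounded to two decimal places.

10.44%

Total capital V = 634 + 109 = 743.
Equity: weight = 634/743 = 0.8533; cost = 11.7%.
Senior notes: weight = 109/743 = 0.1467; after-tax cost = 4.91% × (1 − 36.4%) = 3.1228%.
WACC = 0.8533 × 11.7000% + 0.1467 × 3.1228% = 10.4417%.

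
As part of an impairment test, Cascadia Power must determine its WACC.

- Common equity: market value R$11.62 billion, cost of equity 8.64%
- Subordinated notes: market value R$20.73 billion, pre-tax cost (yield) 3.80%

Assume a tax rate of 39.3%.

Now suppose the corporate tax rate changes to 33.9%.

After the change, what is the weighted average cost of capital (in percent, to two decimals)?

After the change:
Total capital V = 11.62 + 20.73 = 32.35.
Equity: weight = 11.62/32.35 = 0.3592; cost = 8.64%.
Subordinated notes: weight = 20.73/32.35 = 0.6408; after-tax cost = 3.8% × (1 − 33.9%) = 2.5118%.
WACC = 0.3592 × 8.6400% + 0.6408 × 2.5118% = 4.7130%.

4.71%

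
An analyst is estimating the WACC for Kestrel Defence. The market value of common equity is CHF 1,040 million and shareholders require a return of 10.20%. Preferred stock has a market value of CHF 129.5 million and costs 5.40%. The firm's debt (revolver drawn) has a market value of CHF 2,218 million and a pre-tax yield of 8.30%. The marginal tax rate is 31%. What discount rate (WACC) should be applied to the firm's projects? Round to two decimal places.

7.09%

Total capital V = 1040 + 129.5 + 2218 = 3387.5.
Equity: weight = 1040/3387.5 = 0.3070; cost = 10.2%.
Preferred: weight = 129.5/3387.5 = 0.0382; cost = 5.4%.
Revolver drawn: weight = 2218/3387.5 = 0.6548; after-tax cost = 8.3% × (1 − 31%) = 5.7270%.
WACC = 0.3070 × 10.2000% + 0.0382 × 5.4000% + 0.6548 × 5.7270% = 7.0878%.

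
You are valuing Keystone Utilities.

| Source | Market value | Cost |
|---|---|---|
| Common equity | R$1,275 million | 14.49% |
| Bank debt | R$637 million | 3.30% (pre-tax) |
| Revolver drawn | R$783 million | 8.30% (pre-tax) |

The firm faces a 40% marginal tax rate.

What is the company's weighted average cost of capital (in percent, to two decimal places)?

8.77%

Total capital V = 1275 + 637 + 783 = 2695.
Equity: weight = 1275/2695 = 0.4731; cost = 14.49%.
Bank debt: weight = 637/2695 = 0.2364; after-tax cost = 3.3% × (1 − 40%) = 1.9800%.
Revolver drawn: weight = 783/2695 = 0.2905; after-tax cost = 8.3% × (1 − 40%) = 4.9800%.
WACC = 0.4731 × 14.4900% + 0.2364 × 1.9800% + 0.2905 × 4.9800% = 8.7701%.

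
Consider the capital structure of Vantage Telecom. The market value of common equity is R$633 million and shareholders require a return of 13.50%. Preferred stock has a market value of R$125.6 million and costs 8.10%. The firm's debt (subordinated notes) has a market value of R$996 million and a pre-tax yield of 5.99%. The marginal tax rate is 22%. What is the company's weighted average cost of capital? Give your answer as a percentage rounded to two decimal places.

8.10%

Total capital V = 633 + 125.6 + 996 = 1754.6.
Equity: weight = 633/1754.6 = 0.3608; cost = 13.5%.
Preferred: weight = 125.6/1754.6 = 0.0716; cost = 8.1%.
Subordinated notes: weight = 996/1754.6 = 0.5677; after-tax cost = 5.99% × (1 − 22%) = 4.6722%.
WACC = 0.3608 × 13.5000% + 0.0716 × 8.1000% + 0.5677 × 4.6722% = 8.1023%.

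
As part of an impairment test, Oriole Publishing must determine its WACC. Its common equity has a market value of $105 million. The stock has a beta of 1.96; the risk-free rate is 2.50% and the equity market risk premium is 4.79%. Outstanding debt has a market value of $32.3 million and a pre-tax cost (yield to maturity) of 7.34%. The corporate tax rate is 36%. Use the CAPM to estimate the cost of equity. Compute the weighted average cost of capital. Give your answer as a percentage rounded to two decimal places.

Cost of equity via CAPM: Re = 2.5% + 1.96 × 4.79% = 11.8884%.
Total capital V = 105 + 32.3 = 137.3.
Equity: weight = 105/137.3 = 0.7647; cost = 11.8884%.
Debt: weight = 32.3/137.3 = 0.2353; after-tax cost = 7.34% × (1 − 36%) = 4.6976%.
WACC = 0.7647 × 11.8884% + 0.2353 × 4.6976% = 10.1968%.

10.20%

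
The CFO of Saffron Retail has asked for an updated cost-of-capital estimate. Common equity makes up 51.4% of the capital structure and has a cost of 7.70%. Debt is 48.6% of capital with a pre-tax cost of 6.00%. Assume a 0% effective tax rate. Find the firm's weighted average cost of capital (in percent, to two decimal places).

6.87%

After-tax cost of debt = 6% × (1 − 0%) = 6.0000%.
WACC = 0.514 × 7.7000% + 0.486 × 6.0000% = 6.8738%.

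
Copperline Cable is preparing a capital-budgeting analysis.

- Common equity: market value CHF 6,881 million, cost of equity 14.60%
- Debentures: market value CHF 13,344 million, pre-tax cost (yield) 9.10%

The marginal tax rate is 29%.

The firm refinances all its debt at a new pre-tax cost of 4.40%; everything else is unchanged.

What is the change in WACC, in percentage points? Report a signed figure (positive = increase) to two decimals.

-2.20 pp

Current WACC:
Total capital V = 6881 + 13344 = 20225.
Equity: weight = 6881/20225 = 0.3402; cost = 14.6%.
Debentures: weight = 13344/20225 = 0.6598; after-tax cost = 9.1% × (1 − 29%) = 6.4610%.
WACC = 0.3402 × 14.6000% + 0.6598 × 6.4610% = 9.2301%.
After the change:
Total capital V = 6881 + 13344 = 20225.
Equity: weight = 6881/20225 = 0.3402; cost = 14.6%.
Debentures: weight = 13344/20225 = 0.6598; after-tax cost = 4.4% × (1 − 29%) = 3.1240%.
WACC = 0.3402 × 14.6000% + 0.6598 × 3.1240% = 7.0284%.
Change in WACC = 7.0284% − 9.2301% = -2.2017 pp.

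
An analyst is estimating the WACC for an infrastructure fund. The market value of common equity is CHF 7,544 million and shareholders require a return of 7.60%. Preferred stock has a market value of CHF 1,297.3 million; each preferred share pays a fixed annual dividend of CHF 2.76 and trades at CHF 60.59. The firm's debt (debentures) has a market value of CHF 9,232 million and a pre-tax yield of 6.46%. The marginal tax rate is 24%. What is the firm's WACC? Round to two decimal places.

Cost of preferred: Rp = 2.76 / 60.59 = 4.5552%.
Total capital V = 7544 + 1297.3 + 9232 = 18073.3.
Equity: weight = 7544/18073.3 = 0.4174; cost = 7.6%.
Preferred: weight = 1297.3/18073.3 = 0.0718; cost = 4.5552%.
Debentures: weight = 9232/18073.3 = 0.5108; after-tax cost = 6.46% × (1 − 24%) = 4.9096%.
WACC = 0.4174 × 7.6000% + 0.0718 × 4.5552% + 0.5108 × 4.9096% = 6.0072%.

6.01%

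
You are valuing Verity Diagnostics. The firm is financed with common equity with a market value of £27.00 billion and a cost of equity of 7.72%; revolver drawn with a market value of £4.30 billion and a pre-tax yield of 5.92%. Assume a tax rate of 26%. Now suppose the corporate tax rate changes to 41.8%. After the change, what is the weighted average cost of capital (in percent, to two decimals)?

7.13%

After the change:
Total capital V = 27 + 4.3 = 31.3.
Equity: weight = 27/31.3 = 0.8626; cost = 7.72%.
Revolver drawn: weight = 4.3/31.3 = 0.1374; after-tax cost = 5.92% × (1 − 41.8%) = 3.4454%.
WACC = 0.8626 × 7.7200% + 0.1374 × 3.4454% = 7.1328%.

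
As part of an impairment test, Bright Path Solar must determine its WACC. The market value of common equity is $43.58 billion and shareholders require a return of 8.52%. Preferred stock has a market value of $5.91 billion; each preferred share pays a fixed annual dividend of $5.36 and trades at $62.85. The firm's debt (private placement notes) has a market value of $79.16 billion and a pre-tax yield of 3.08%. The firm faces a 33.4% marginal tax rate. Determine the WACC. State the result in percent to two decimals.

Cost of preferred: Rp = 5.36 / 62.85 = 8.5282%.
Total capital V = 43.58 + 5.91 + 79.16 = 128.65.
Equity: weight = 43.58/128.65 = 0.3387; cost = 8.52%.
Preferred: weight = 5.91/128.65 = 0.0459; cost = 8.5282%.
Private placement notes: weight = 79.16/128.65 = 0.6153; after-tax cost = 3.08% × (1 − 33.4%) = 2.0513%.
WACC = 0.3387 × 8.5200% + 0.0459 × 8.5282% + 0.6153 × 2.0513% = 4.5401%.

4.54%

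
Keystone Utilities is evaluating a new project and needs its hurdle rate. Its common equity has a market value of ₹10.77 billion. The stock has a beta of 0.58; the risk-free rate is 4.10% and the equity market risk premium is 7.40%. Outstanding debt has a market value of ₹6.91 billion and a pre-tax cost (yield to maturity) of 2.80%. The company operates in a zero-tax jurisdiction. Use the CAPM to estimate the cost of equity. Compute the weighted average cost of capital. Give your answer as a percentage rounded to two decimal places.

Cost of equity via CAPM: Re = 4.1% + 0.58 × 7.4% = 8.3920%.
Total capital V = 10.77 + 6.91 = 17.68.
Equity: weight = 10.77/17.68 = 0.6092; cost = 8.392%.
Debt: weight = 6.91/17.68 = 0.3908; after-tax cost = 2.8% × (1 − 0%) = 2.8000%.
WACC = 0.6092 × 8.3920% + 0.3908 × 2.8000% = 6.2064%.

6.21%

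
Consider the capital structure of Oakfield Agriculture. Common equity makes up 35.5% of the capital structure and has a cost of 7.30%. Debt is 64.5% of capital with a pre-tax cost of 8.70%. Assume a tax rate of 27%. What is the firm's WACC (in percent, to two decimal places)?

6.69%

After-tax cost of debt = 8.7% × (1 − 27%) = 6.3510%.
WACC = 0.355 × 7.3000% + 0.645 × 6.3510% = 6.6879%.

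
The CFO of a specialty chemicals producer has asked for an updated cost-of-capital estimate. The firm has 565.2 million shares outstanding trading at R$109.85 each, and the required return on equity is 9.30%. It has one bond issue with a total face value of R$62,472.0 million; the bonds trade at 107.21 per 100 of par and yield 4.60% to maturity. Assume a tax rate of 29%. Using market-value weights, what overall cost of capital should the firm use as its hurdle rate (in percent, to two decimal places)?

Market value of equity E = 109.85 × 565.2m = 62087.22m. Market value of debt D = 62472m × 107.21/100 = 66976.2312m.
Total capital V = 62087.22 + 66976.2312 = 129063.4512.
Equity: weight = 62087.22/129063.4512 = 0.4811; cost = 9.3%.
Bonds outstanding: weight = 66976.2312/129063.4512 = 0.5189; after-tax cost = 4.6% × (1 − 29%) = 3.2660%.
WACC = 0.4811 × 9.3000% + 0.5189 × 3.2660% = 6.1687%.

6.17%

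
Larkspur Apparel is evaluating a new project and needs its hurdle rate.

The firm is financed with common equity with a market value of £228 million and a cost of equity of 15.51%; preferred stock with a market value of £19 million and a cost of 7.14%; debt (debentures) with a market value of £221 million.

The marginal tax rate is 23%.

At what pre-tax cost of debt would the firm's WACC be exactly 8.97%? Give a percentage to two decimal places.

Total capital V = 228 + 19 + 221 = 468.
Equity weight = 228/468 = 0.4872.
Preferred weight = 19/468 = 0.0406.
Debentures weight = 221/468 = 0.4722.
Equity contribution = 0.4872 × 15.51% = 7.5562%.
Preferred contribution = 0.0406 × 7.14% = 0.2899%.
Remaining for debt = 8.97% − 7.8460% = 1.1240%.
Rd × (1 − 23%) × 0.4722 = 1.1240%  ⇒  Rd = 3.0911%.

3.09%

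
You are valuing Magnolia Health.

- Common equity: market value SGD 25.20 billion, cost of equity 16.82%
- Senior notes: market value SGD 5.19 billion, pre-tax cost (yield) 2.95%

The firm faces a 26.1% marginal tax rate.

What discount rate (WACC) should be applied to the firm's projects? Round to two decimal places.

Total capital V = 25.2 + 5.19 = 30.39.
Equity: weight = 25.2/30.39 = 0.8292; cost = 16.82%.
Senior notes: weight = 5.19/30.39 = 0.1708; after-tax cost = 2.95% × (1 − 26.1%) = 2.1801%.
WACC = 0.8292 × 16.8200% + 0.1708 × 2.1801% = 14.3198%.

14.32%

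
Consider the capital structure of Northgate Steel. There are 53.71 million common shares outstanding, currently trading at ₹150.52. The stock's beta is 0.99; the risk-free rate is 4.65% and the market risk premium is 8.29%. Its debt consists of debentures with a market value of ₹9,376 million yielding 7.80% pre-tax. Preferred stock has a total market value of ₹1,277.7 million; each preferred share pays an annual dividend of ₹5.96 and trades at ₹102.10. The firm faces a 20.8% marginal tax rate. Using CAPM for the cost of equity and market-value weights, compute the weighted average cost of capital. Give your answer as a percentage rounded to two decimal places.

Cost of equity via CAPM: Re = 4.65% + 0.99 × 8.29% = 12.8571%.
Cost of preferred: Rp = 5.96 / 102.1 = 5.8374%.
Market value of equity E = 150.52 × 53.71m = 8084.4292m.
Total capital V = 8084.4292 + 1277.7 + 9376 = 18738.1292.
Equity: weight = 8084.4292/18738.1292 = 0.4314; cost = 12.8571%.
Preferred: weight = 1277.7/18738.1292 = 0.0682; cost = 5.8374%.
Debentures: weight = 9376/18738.1292 = 0.5004; after-tax cost = 7.8% × (1 − 20.8%) = 6.1776%.
WACC = 0.4314 × 12.8571% + 0.0682 × 5.8374% + 0.5004 × 6.1776% = 9.0362%.

9.04%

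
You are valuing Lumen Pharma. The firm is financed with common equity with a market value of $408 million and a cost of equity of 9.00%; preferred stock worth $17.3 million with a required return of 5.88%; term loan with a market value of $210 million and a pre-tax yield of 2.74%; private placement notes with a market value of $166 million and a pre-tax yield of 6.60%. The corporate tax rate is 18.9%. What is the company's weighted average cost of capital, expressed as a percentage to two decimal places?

Total capital V = 408 + 17.3 + 210 + 166 = 801.3.
Equity: weight = 408/801.3 = 0.5092; cost = 9%.
Preferred: weight = 17.3/801.3 = 0.0216; cost = 5.88%.
Term loan: weight = 210/801.3 = 0.2621; after-tax cost = 2.74% × (1 − 18.9%) = 2.2221%.
Private placement notes: weight = 166/801.3 = 0.2072; after-tax cost = 6.6% × (1 − 18.9%) = 5.3526%.
WACC = 0.5092 × 9.0000% + 0.0216 × 5.8800% + 0.2621 × 2.2221% + 0.2072 × 5.3526% = 6.4007%.

6.40%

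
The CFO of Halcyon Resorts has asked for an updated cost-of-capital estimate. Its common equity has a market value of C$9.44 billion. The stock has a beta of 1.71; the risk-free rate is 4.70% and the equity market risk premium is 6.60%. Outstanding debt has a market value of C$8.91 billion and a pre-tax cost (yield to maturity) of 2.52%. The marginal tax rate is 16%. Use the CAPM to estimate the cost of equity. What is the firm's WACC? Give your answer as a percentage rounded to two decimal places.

9.25%

Cost of equity via CAPM: Re = 4.7% + 1.71 × 6.6% = 15.9860%.
Total capital V = 9.44 + 8.91 = 18.35.
Equity: weight = 9.44/18.35 = 0.5144; cost = 15.986%.
Debt: weight = 8.91/18.35 = 0.4856; after-tax cost = 2.52% × (1 − 16%) = 2.1168%.
WACC = 0.5144 × 15.9860% + 0.4856 × 2.1168% = 9.2517%.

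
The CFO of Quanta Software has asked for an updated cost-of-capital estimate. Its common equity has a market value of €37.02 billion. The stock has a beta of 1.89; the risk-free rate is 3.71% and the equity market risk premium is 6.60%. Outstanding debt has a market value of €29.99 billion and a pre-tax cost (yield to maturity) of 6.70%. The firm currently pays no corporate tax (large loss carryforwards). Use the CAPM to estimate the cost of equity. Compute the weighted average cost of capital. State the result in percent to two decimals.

Cost of equity via CAPM: Re = 3.71% + 1.89 × 6.6% = 16.1840%.
Total capital V = 37.02 + 29.99 = 67.01.
Equity: weight = 37.02/67.01 = 0.5525; cost = 16.184%.
Debt: weight = 29.99/67.01 = 0.4475; after-tax cost = 6.7% × (1 − 0%) = 6.7000%.
WACC = 0.5525 × 16.1840% + 0.4475 × 6.7000% = 11.9395%.

11.94%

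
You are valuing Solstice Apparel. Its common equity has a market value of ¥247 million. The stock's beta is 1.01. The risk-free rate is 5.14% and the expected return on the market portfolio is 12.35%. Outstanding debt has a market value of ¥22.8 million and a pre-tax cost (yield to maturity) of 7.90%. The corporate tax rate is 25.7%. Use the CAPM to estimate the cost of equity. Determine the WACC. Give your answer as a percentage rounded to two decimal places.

Market risk premium = 12.35% − 5.14% = 7.21%.
Cost of equity via CAPM: Re = 5.14% + 1.01 × 7.21% = 12.4221%.
Total capital V = 247 + 22.8 = 269.8.
Equity: weight = 247/269.8 = 0.9155; cost = 12.4221%.
Debt: weight = 22.8/269.8 = 0.0845; after-tax cost = 7.9% × (1 − 25.7%) = 5.8697%.
WACC = 0.9155 × 12.4221% + 0.0845 × 5.8697% = 11.8684%.

11.87%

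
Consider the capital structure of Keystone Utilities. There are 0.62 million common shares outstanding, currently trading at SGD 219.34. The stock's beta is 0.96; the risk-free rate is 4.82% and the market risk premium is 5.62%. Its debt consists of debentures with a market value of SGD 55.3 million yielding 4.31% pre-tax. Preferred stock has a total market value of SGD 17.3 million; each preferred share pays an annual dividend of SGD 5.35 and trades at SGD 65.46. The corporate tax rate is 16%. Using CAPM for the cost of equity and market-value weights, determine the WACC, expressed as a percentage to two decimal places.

Cost of equity via CAPM: Re = 4.82% + 0.96 × 5.62% = 10.2152%.
Cost of preferred: Rp = 5.35 / 65.46 = 8.1729%.
Market value of equity E = 219.34 × 0.62m = 135.9908m.
Total capital V = 135.9908 + 17.3 + 55.3 = 208.5908.
Equity: weight = 135.9908/208.5908 = 0.6520; cost = 10.2152%.
Preferred: weight = 17.3/208.5908 = 0.0829; cost = 8.1729%.
Debentures: weight = 55.3/208.5908 = 0.2651; after-tax cost = 4.31% × (1 − 16%) = 3.6204%.
WACC = 0.6520 × 10.2152% + 0.0829 × 8.1729% + 0.2651 × 3.6204% = 8.2975%.

8.30%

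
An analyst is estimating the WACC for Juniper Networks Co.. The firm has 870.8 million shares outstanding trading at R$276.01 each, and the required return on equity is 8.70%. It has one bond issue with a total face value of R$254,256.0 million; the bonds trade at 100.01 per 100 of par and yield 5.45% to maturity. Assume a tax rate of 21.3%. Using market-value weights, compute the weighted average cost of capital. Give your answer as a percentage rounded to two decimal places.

Market value of equity E = 276.01 × 870.8m = 240349.508m. Market value of debt D = 254256m × 100.01/100 = 254281.4256m.
Total capital V = 240349.508 + 254281.4256 = 494630.9336.
Equity: weight = 240349.508/494630.9336 = 0.4859; cost = 8.7%.
Bonds outstanding: weight = 254281.4256/494630.9336 = 0.5141; after-tax cost = 5.45% × (1 − 21.3%) = 4.2892%.
WACC = 0.4859 × 8.7000% + 0.5141 × 4.2892% = 6.4325%.

6.43%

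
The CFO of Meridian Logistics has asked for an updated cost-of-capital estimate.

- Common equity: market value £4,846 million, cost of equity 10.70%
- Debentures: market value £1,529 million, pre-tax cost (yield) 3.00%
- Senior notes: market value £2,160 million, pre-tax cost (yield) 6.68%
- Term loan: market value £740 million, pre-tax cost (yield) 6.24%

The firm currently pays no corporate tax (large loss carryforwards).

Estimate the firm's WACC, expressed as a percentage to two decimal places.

Total capital V = 4846 + 1529 + 2160 + 740 = 9275.
Equity: weight = 4846/9275 = 0.5225; cost = 10.7%.
Debentures: weight = 1529/9275 = 0.1649; after-tax cost = 3% × (1 − 0%) = 3.0000%.
Senior notes: weight = 2160/9275 = 0.2329; after-tax cost = 6.68% × (1 − 0%) = 6.6800%.
Term loan: weight = 740/9275 = 0.0798; after-tax cost = 6.24% × (1 − 0%) = 6.2400%.
WACC = 0.5225 × 10.7000% + 0.1649 × 3.0000% + 0.2329 × 6.6800% + 0.0798 × 6.2400% = 8.1386%.

8.14%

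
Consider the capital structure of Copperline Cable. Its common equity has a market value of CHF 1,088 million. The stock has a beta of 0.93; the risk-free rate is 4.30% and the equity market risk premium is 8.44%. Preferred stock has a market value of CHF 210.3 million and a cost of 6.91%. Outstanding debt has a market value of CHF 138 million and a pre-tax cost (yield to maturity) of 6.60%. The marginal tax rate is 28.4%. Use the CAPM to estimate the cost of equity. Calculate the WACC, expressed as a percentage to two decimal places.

10.67%

Cost of equity via CAPM: Re = 4.3% + 0.93 × 8.44% = 12.1492%.
Total capital V = 1088 + 210.3 + 138 = 1436.3.
Equity: weight = 1088/1436.3 = 0.7575; cost = 12.1492%.
Preferred: weight = 210.3/1436.3 = 0.1464; cost = 6.91%.
Debt: weight = 138/1436.3 = 0.0961; after-tax cost = 6.6% × (1 − 28.4%) = 4.7256%.
WACC = 0.7575 × 12.1492% + 0.1464 × 6.9100% + 0.0961 × 4.7256% = 10.6688%.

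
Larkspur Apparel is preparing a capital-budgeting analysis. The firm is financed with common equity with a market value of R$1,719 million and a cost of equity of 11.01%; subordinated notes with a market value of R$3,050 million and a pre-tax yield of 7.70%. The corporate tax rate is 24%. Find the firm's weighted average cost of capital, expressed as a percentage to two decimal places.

Total capital V = 1719 + 3050 = 4769.
Equity: weight = 1719/4769 = 0.3605; cost = 11.01%.
Subordinated notes: weight = 3050/4769 = 0.6395; after-tax cost = 7.7% × (1 − 24%) = 5.8520%.
WACC = 0.3605 × 11.0100% + 0.6395 × 5.8520% = 7.7112%.

7.71%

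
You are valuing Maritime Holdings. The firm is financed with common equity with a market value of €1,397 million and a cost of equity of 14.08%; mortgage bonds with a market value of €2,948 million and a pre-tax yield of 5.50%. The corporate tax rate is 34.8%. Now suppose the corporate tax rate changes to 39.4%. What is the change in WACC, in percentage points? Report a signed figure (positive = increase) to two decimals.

-0.17 pp

Current WACC:
Total capital V = 1397 + 2948 = 4345.
Equity: weight = 1397/4345 = 0.3215; cost = 14.08%.
Mortgage bonds: weight = 2948/4345 = 0.6785; after-tax cost = 5.5% × (1 − 34.8%) = 3.5860%.
WACC = 0.3215 × 14.0800% + 0.6785 × 3.5860% = 6.9600%.
After the change:
Total capital V = 1397 + 2948 = 4345.
Equity: weight = 1397/4345 = 0.3215; cost = 14.08%.
Mortgage bonds: weight = 2948/4345 = 0.6785; after-tax cost = 5.5% × (1 − 39.4%) = 3.3330%.
WACC = 0.3215 × 14.0800% + 0.6785 × 3.3330% = 6.7884%.
Change in WACC = 6.7884% − 6.9600% = -0.1717 pp.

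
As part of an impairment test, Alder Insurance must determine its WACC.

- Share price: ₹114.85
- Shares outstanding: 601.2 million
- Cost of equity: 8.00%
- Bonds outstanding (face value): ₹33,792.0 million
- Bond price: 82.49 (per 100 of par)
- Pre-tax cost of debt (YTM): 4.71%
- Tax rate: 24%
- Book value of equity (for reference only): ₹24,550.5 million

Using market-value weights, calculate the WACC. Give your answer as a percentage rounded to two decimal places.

6.73%

Market value of equity E = 114.85 × 601.2m = 69047.82m. Market value of debt D = 33792m × 82.49/100 = 27875.0208m.
Total capital V = 69047.82 + 27875.0208 = 96922.8408.
Equity: weight = 69047.82/96922.8408 = 0.7124; cost = 8%.
Bonds outstanding: weight = 27875.0208/96922.8408 = 0.2876; after-tax cost = 4.71% × (1 − 24%) = 3.5796%.
WACC = 0.7124 × 8.0000% + 0.2876 × 3.5796% = 6.7287%.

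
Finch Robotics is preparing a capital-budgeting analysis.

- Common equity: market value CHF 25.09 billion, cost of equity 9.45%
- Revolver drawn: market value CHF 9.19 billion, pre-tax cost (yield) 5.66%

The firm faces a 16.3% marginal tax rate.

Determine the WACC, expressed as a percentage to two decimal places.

8.19%

Total capital V = 25.09 + 9.19 = 34.28.
Equity: weight = 25.09/34.28 = 0.7319; cost = 9.45%.
Revolver drawn: weight = 9.19/34.28 = 0.2681; after-tax cost = 5.66% × (1 − 16.3%) = 4.7374%.
WACC = 0.7319 × 9.4500% + 0.2681 × 4.7374% = 8.1866%.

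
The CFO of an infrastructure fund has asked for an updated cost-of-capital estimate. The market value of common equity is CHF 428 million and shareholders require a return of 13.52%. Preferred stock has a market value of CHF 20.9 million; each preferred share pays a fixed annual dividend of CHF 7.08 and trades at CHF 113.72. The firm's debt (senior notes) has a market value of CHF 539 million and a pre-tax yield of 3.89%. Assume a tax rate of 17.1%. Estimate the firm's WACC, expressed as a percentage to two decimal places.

Cost of preferred: Rp = 7.08 / 113.72 = 6.2258%.
Total capital V = 428 + 20.9 + 539 = 987.9.
Equity: weight = 428/987.9 = 0.4332; cost = 13.52%.
Preferred: weight = 20.9/987.9 = 0.0212; cost = 6.2258%.
Senior notes: weight = 539/987.9 = 0.5456; after-tax cost = 3.89% × (1 − 17.1%) = 3.2248%.
WACC = 0.4332 × 13.5200% + 0.0212 × 6.2258% + 0.5456 × 3.2248% = 7.7486%.

7.75%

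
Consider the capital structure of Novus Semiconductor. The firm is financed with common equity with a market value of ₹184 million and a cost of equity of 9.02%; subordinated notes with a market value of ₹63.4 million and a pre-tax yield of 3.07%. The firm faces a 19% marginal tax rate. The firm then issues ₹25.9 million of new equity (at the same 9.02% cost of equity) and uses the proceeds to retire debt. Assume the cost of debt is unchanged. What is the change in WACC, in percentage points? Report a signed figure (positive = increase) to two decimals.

Current WACC:
Total capital V = 184 + 63.4 = 247.4.
Equity: weight = 184/247.4 = 0.7437; cost = 9.02%.
Subordinated notes: weight = 63.4/247.4 = 0.2563; after-tax cost = 3.07% × (1 − 19%) = 2.4867%.
WACC = 0.7437 × 9.0200% + 0.2563 × 2.4867% = 7.3457%.
After the change:
Total capital V = 209.9 + 37.5 = 247.4.
Equity: weight = 209.9/247.4 = 0.8484; cost = 9.02%.
Subordinated notes: weight = 37.5/247.4 = 0.1516; after-tax cost = 3.07% × (1 − 19%) = 2.4867%.
WACC = 0.8484 × 9.0200% + 0.1516 × 2.4867% = 8.0297%.
Change in WACC = 8.0297% − 7.3457% = 0.6840 pp.

+0.68 pp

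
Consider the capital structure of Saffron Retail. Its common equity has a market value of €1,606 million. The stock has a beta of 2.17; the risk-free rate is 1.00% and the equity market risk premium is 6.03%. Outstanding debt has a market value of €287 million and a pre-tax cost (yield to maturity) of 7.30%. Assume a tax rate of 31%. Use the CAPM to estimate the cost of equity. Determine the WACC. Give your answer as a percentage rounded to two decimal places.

Cost of equity via CAPM: Re = 1.0% + 2.17 × 6.03% = 14.0851%.
Total capital V = 1606 + 287 = 1893.
Equity: weight = 1606/1893 = 0.8484; cost = 14.0851%.
Debt: weight = 287/1893 = 0.1516; after-tax cost = 7.3% × (1 − 31%) = 5.0370%.
WACC = 0.8484 × 14.0851% + 0.1516 × 5.0370% = 12.7133%.

12.71%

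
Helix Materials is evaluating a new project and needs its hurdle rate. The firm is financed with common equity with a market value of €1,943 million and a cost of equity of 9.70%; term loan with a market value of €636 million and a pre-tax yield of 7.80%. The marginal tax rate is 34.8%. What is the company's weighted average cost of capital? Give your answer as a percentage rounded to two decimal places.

Total capital V = 1943 + 636 = 2579.
Equity: weight = 1943/2579 = 0.7534; cost = 9.7%.
Term loan: weight = 636/2579 = 0.2466; after-tax cost = 7.8% × (1 − 34.8%) = 5.0856%.
WACC = 0.7534 × 9.7000% + 0.2466 × 5.0856% = 8.5621%.

8.56%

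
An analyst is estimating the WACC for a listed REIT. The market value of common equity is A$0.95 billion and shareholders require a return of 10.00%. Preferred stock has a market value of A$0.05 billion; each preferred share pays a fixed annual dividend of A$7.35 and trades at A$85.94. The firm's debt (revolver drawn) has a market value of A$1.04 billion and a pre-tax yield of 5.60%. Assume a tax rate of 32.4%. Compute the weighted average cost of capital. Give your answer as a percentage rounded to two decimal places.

Cost of preferred: Rp = 7.35 / 85.94 = 8.5525%.
Total capital V = 0.95 + 0.05 + 1.04 = 2.04.
Equity: weight = 0.95/2.04 = 0.4657; cost = 10%.
Preferred: weight = 0.05/2.04 = 0.0245; cost = 8.5525%.
Revolver drawn: weight = 1.04/2.04 = 0.5098; after-tax cost = 5.6% × (1 − 32.4%) = 3.7856%.
WACC = 0.4657 × 10.0000% + 0.0245 × 8.5525% + 0.5098 × 3.7856% = 6.7964%.

6.80%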